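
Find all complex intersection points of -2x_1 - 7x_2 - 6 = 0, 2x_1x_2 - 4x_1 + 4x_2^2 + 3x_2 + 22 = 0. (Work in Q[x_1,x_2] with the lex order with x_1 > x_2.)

Compute a lex Gröbner basis by Buchberger's algorithm.
f_1 = -2x_1 - 7x_2 - 6, LT = x_1.
f_2 = 2x_1x_2 - 4x_1 + 4x_2^2 + 3x_2 + 22, LT = x_1x_2.

S(f_1,f_2): lcm = x_1x_2. S = 2x_1 + 3/2x_2^2 + 3/2x_2 - 11.
  reduce S modulo (f_1, f_2):
  remainder 3/2x_2^2 - 11/2x_2 - 17 ≠ 0; add h_3 = 3/2x_2^2 - 11/2x_2 - 17 to the basis.

The other S-polynomials (S(f_1,h_3), S(f_2,h_3)) all reduce to 0 modulo the current basis, so we have a Gröbner basis.
Inter-reduce: drop elements whose leading term is divisible by another's, tail-reduce, and make monic.
Reduced Gröbner basis: {x_1 + 7/2x_2 + 3, x_2^2 - 11/3x_2 - 34/3}.

From the last basis element, x_2^2 - 11/3x_2 - 34/3 = 0, so x_2 takes values in {-2, 17/3}. Each choice, substituted upward through the basis, yields the corresponding point(s) of the solution set.
  x_2 = -2: the earlier basis element becomes x_1 - 4 = 0, giving x_1 = 4 — point (4, -2).
  x_2 = 17/3: the earlier basis element becomes x_1 + 137/6 = 0, giving x_1 = -137/6 — point (-137/6, 17/3).

{(4, -2), (-137/6, 17/3)}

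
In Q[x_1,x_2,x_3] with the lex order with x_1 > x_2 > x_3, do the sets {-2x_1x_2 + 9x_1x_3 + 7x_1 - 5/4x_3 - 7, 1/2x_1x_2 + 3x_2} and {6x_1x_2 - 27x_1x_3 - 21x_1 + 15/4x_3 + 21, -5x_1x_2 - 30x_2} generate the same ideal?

Yes, the ideals are equal.

Equality of ideals is decidable: compute both reduced Gröbner bases (unique for the ordering) and check whether they agree.
Buchberger on the first generating set:
f_1 = -2x_1x_2 + 9x_1x_3 + 7x_1 - 5/4x_3 - 7, LT = x_1x_2.
f_2 = 1/2x_1x_2 + 3x_2, LT = x_1x_2.

S(f_1,f_2): lcm = x_1x_2. S = -9/2x_1x_3 - 7/2x_1 - 6x_2 + 5/8x_3 + 7/2.
  leading term x_1x_3: no divisor's leading term divides it; move -9/2x_1x_3 to the remainder.
  leading term x_1: no divisor's leading term divides it; move -7/2x_1 to the remainder.
  leading term x_2: no divisor's leading term divides it; move -6x_2 to the remainder.
  leading term x_3: no divisor's leading term divides it; move 5/8x_3 to the remainder.
  leading term 1: no divisor's leading term divides it; move 7/2 to the remainder.
  remainder -9/2x_1x_3 - 7/2x_1 - 6x_2 + 5/8x_3 + 7/2 ≠ 0; add g_3 = -9/2x_1x_3 - 7/2x_1 - 6x_2 + 5/8x_3 + 7/2 to the basis.

S(f_1,g_3): lcm = x_1x_2x_3. S = -7/9x_1x_2 - 9/2x_1x_3^2 - 7/2x_1x_3 - 4/3x_2^2 + 5/36x_2x_3 + 7/9x_2 + 5/8x_3^2 + 7/2x_3.
  leading term x_1x_2: subtract (7/18)·f_1 from -7/9x_1x_2 - 9/2x_1x_3^2 - 7/2x_1x_3 - 4/3x_2^2 + 5/36x_2x_3 + 7/9x_2 + 5/8x_3^2 + 7/2x_3 → -9/2x_1x_3^2 - 7x_1x_3 - 49/18x_1 - 4/3x_2^2 + 5/36x_2x_3 + 7/9x_2 + 5/8x_3^2 + 287/72x_3 + 49/18
  leading term x_1x_3^2: subtract (x_3)·g_3 from -9/2x_1x_3^2 - 7x_1x_3 - 49/18x_1 - 4/3x_2^2 + 5/36x_2x_3 + 7/9x_2 + 5/8x_3^2 + 287/72x_3 + 49/18 → -7/2x_1x_3 - 49/18x_1 - 4/3x_2^2 + 221/36x_2x_3 + 7/9x_2 + 35/72x_3 + 49/18
  leading term x_1x_3: subtract (7/9)·g_3 from -7/2x_1x_3 - 49/18x_1 - 4/3x_2^2 + 221/36x_2x_3 + 7/9x_2 + 35/72x_3 + 49/18 → -4/3x_2^2 + 221/36x_2x_3 + 49/9x_2
  leading term x_2^2: no divisor's leading term divides it; move -4/3x_2^2 to the remainder.
  leading term x_2x_3: no divisor's leading term divides it; move 221/36x_2x_3 to the remainder.
  leading term x_2: no divisor's leading term divides it; move 49/9x_2 to the remainder.
  remainder -4/3x_2^2 + 221/36x_2x_3 + 49/9x_2 ≠ 0; add g_4 = -4/3x_2^2 + 221/36x_2x_3 + 49/9x_2 to the basis.

The other S-polynomials (S(f_2,g_3), S(f_1,g_4), S(f_2,g_4), S(g_3,g_4)) all reduce to 0 modulo the current basis, so we have a Gröbner basis.
Inter-reduce: drop elements whose leading term is divisible by another's, tail-reduce, and make monic.
Reduced Gröbner basis: {x_1x_2 + 6x_2, x_1x_3 + 7/9x_1 + 4/3x_2 - 5/36x_3 - 7/9, x_2^2 - 221/48x_2x_3 - 49/12x_2}.

Buchberger on the second generating set:
h_1 = 6x_1x_2 - 27x_1x_3 - 21x_1 + 15/4x_3 + 21, LT = x_1x_2.
h_2 = -5x_1x_2 - 30x_2, LT = x_1x_2.

S(h_1,h_2): lcm = x_1x_2. S = -9/2x_1x_3 - 7/2x_1 - 6x_2 + 5/8x_3 + 7/2.
  leading term x_1x_3: no divisor's leading term divides it; move -9/2x_1x_3 to the remainder.
  leading term x_1: no divisor's leading term divides it; move -7/2x_1 to the remainder.
  leading term x_2: no divisor's leading term divides it; move -6x_2 to the remainder.
  leading term x_3: no divisor's leading term divides it; move 5/8x_3 to the remainder.
  leading term 1: no divisor's leading term divides it; move 7/2 to the remainder.
  remainder -9/2x_1x_3 - 7/2x_1 - 6x_2 + 5/8x_3 + 7/2 ≠ 0; add k_3 = -9/2x_1x_3 - 7/2x_1 - 6x_2 + 5/8x_3 + 7/2 to the basis.

S(h_1,k_3): lcm = x_1x_2x_3. S = -7/9x_1x_2 - 9/2x_1x_3^2 - 7/2x_1x_3 - 4/3x_2^2 + 5/36x_2x_3 + 7/9x_2 + 5/8x_3^2 + 7/2x_3.
  leading term x_1x_2: subtract (-7/54)·h_1 from -7/9x_1x_2 - 9/2x_1x_3^2 - 7/2x_1x_3 - 4/3x_2^2 + 5/36x_2x_3 + 7/9x_2 + 5/8x_3^2 + 7/2x_3 → -9/2x_1x_3^2 - 7x_1x_3 - 49/18x_1 - 4/3x_2^2 + 5/36x_2x_3 + 7/9x_2 + 5/8x_3^2 + 287/72x_3 + 49/18
  leading term x_1x_3^2: subtract (x_3)·k_3 from -9/2x_1x_3^2 - 7x_1x_3 - 49/18x_1 - 4/3x_2^2 + 5/36x_2x_3 + 7/9x_2 + 5/8x_3^2 + 287/72x_3 + 49/18 → -7/2x_1x_3 - 49/18x_1 - 4/3x_2^2 + 221/36x_2x_3 + 7/9x_2 + 35/72x_3 + 49/18
  leading term x_1x_3: subtract (7/9)·k_3 from -7/2x_1x_3 - 49/18x_1 - 4/3x_2^2 + 221/36x_2x_3 + 7/9x_2 + 35/72x_3 + 49/18 → -4/3x_2^2 + 221/36x_2x_3 + 49/9x_2
  leading term x_2^2: no divisor's leading term divides it; move -4/3x_2^2 to the remainder.
  leading term x_2x_3: no divisor's leading term divides it; move 221/36x_2x_3 to the remainder.
  leading term x_2: no divisor's leading term divides it; move 49/9x_2 to the remainder.
  remainder -4/3x_2^2 + 221/36x_2x_3 + 49/9x_2 ≠ 0; add k_4 = -4/3x_2^2 + 221/36x_2x_3 + 49/9x_2 to the basis.

The other S-polynomials (S(h_2,k_3), S(h_1,k_4), S(h_2,k_4), S(k_3,k_4)) all reduce to 0 modulo the current basis, so we have a Gröbner basis.
Inter-reduce: drop elements whose leading term is divisible by another's, tail-reduce, and make monic.
Reduced Gröbner basis: {x_1x_2 + 6x_2, x_1x_3 + 7/9x_1 + 4/3x_2 - 5/36x_3 - 7/9, x_2^2 - 221/48x_2x_3 - 49/12x_2}.

The two bases agree; hence the ideals are identical.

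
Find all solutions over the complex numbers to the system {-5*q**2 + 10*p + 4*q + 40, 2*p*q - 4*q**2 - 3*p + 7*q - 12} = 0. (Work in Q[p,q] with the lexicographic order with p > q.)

Compute a lex Gröbner basis by Buchberger's algorithm.
f_1 = 10*p - 5*q**2 + 4*q + 40, LT = p.
f_2 = 2*p*q - 3*p - 4*q**2 + 7*q - 12, LT = p*q.

S(f_1,f_2): lcm = p*q. S = 3/2*p - 1/2*q**3 + 12/5*q**2 + 1/2*q + 6.
  leading term p: subtract (3/20)·f_1 from 3/2*p - 1/2*q**3 + 12/5*q**2 + 1/2*q + 6 → -1/2*q**3 + 63/20*q**2 - 1/10*q
  leading term q**3: no divisor's leading term divides it; move -1/2*q**3 to the remainder.
  leading term q**2: no divisor's leading term divides it; move 63/20*q**2 to the remainder.
  leading term q: no divisor's leading term divides it; move -1/10*q to the remainder.
  remainder -1/2*q**3 + 63/20*q**2 - 1/10*q ≠ 0; add h_3 = -1/2*q**3 + 63/20*q**2 - 1/10*q to the basis.

The other S-polynomials (S(f_1,h_3), S(f_2,h_3)) all reduce to 0 modulo the current basis, so we have a Gröbner basis.
Inter-reduce: drop elements whose leading term is divisible by another's, tail-reduce, and make monic.
Reduced Gröbner basis: {p - 1/2*q**2 + 2/5*q + 4, q**3 - 63/10*q**2 + 1/5*q}.

A lex Gröbner basis eliminates variables successively. Here q**3 - 63/10*q**2 + 1/5*q depends only on q, with roots {0, 63/20 - sqrt(3889)/20, sqrt(3889)/20 + 63/20}; lifting each root through the earlier basis elements recovers the full solutions.
  q = 0: the earlier basis element becomes p + 4 = 0, giving p = -4 — point (-4, 0).
  q = 63/20 - sqrt(3889)/20: the earlier basis element becomes p - 73/16 + 11*sqrt(3889)/80 = 0, giving p = 73/16 - 11*sqrt(3889)/80 — point (73/16 - 11*sqrt(3889)/80, 63/20 - sqrt(3889)/20).
  q = sqrt(3889)/20 + 63/20: the earlier basis element becomes p - 11*sqrt(3889)/80 - 73/16 = 0, giving p = 73/16 + 11*sqrt(3889)/80 — point (73/16 + 11*sqrt(3889)/80, sqrt(3889)/20 + 63/20).

{(-4, 0), (73/16 - 11*sqrt(3889)/80, 63/20 - sqrt(3889)/20), (73/16 + 11*sqrt(3889)/80, sqrt(3889)/20 + 63/20)}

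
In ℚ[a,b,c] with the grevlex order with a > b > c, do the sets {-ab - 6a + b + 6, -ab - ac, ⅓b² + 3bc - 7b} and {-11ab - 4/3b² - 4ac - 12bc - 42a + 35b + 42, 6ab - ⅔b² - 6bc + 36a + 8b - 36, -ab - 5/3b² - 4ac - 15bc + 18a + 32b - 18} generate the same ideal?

Yes, the ideals are equal.

For a fixed monomial order, each ideal has a unique reduced Gröbner basis; comparing bases decides equality.
Buchberger on the first generating set:
f_1 = -ab - 6a + b + 6, LT = ab.
f_2 = -ab - ac, LT = ab.
f_3 = ⅓b² + 3bc - 7b, LT = b².

S(f_1,f_2): lcm = ab. S = -ac + 6a - b - 6.
  reduce S modulo (f_1, f_2, f_3):
  remainder -ac + 6a - b - 6 ≠ 0; add g_4 = -ac + 6a - b - 6 to the basis.

S(f_1,f_3): lcm = ab². S = -9abc + 27ab - b² - 6b.
  reduce S modulo (f_1, f_2, f_3, g_4):
  remainder 162a - 54b - 54c - 162 ≠ 0; add g_5 = 162a - 54b - 54c - 162 to the basis.

S(f_2,f_3): lcm = ab². S = -8abc + 21ab.
  reduce S modulo (f_1, f_2, f_3, g_4, g_5):
  remainder -8bc + 27b + 6c ≠ 0; add g_6 = -8bc + 27b + 6c to the basis.

S(g_4,g_5): lcm = ac. S = ⅓bc + ⅓c² - 6a + b + c + 6.
  reduce S modulo (f_1, f_2, f_3, g_4, g_5, g_6):
  remainder ⅓c² + ⅛b - ¾c ≠ 0; add g_7 = ⅓c² + ⅛b - ¾c to the basis.

The other S-polynomials (S(f_1,g_4), S(f_2,g_4), S(f_3,g_4), S(f_1,g_5), S(f_2,g_5), S(f_3,g_5), S(f_1,g_6), S(f_2,g_6), S(f_3,g_6), S(g_4,g_6), S(g_5,g_6), S(f_1,g_7), S(f_2,g_7), S(f_3,g_7), S(g_4,g_7), S(g_5,g_7), S(g_6,g_7)) all reduce to 0 modulo the current basis, so we have a Gröbner basis.
Inter-reduce: drop elements whose leading term is divisible by another's, tail-reduce, and make monic.
Reduced Gröbner basis: {b² + 75/8b + 27/4c, bc - 27/8b - ¾c, c² + ⅜b - 9/4c, a - ⅓b - ⅓c - 1}.

Buchberger on the second generating set:
h_1 = -11ab - 4/3b² - 4ac - 12bc - 42a + 35b + 42, LT = ab.
h_2 = 6ab - ⅔b² - 6bc + 36a + 8b - 36, LT = ab.
h_3 = -ab - 5/3b² - 4ac - 15bc + 18a + 32b - 18, LT = ab.

S(h_1,h_2): lcm = ab. S = 23/99b² + 4/11ac + 23/11bc - 24/11a - 149/33b + 24/11.
  reduce S modulo (h_1, h_2, h_3):
  remainder 23/99b² + 4/11ac + 23/11bc - 24/11a - 149/33b + 24/11 ≠ 0; add k_4 = 23/99b² + 4/11ac + 23/11bc - 24/11a - 149/33b + 24/11 to the basis.

S(h_1,h_3): lcm = ab. S = -17/11b² - 40/11ac - 153/11bc + 240/11a + 317/11b - 240/11.
  reduce S modulo (h_1, h_2, h_3, k_4):
  remainder -28/23ac + 168/23a - 28/23b - 168/23 ≠ 0; add k_5 = -28/23ac + 168/23a - 28/23b - 168/23 to the basis.

S(h_1,k_4): lcm = ab². S = 4/33b³ - 36/23a²c - 95/11abc + 12/11b²c + 216/23a² + 5883/253ab - 35/11b² - 216/23a - 42/11b.
  reduce S modulo (h_1, h_2, h_3, k_4, k_5):
  remainder -32/23bc + 162a - 1134/23b - 1218/23c - 162 ≠ 0; add k_6 = -32/23bc + 162a - 1134/23b - 1218/23c - 162 to the basis.

S(h_3,k_4): lcm = ab². S = 5/3b³ - 36/23a²c - 5abc + 15b²c + 216/23a² + 33/23ab - 32b² - 216/23a + 18b.
  reduce S modulo (h_1, h_2, h_3, k_4, k_5, k_6):
  remainder -1134a + 378b + 378c + 1134 ≠ 0; add k_7 = -1134a + 378b + 378c + 1134 to the basis.

S(k_4,k_6): lcm = b²c. S = 36/23ac² + 9bc² + 1863/16ab - 567/16b² - 216/23ac - 21159/368bc - 1863/16b + 216/23c.
  reduce S modulo (h_1, h_2, h_3, k_4, k_5, k_6, k_7):
  remainder -5481/16c² - 16443/128b + 49329/64c ≠ 0; add k_8 = -5481/16c² - 16443/128b + 49329/64c to the basis.

The other S-polynomials (S(h_2,h_3), S(h_2,k_4), S(h_1,k_5), S(h_2,k_5), S(h_3,k_5), S(k_4,k_5), S(h_1,k_6), S(h_2,k_6), S(h_3,k_6), S(k_5,k_6), S(h_1,k_7), S(h_2,k_7), S(h_3,k_7), S(k_4,k_7), S(k_5,k_7), S(k_6,k_7), S(h_1,k_8), S(h_2,k_8), S(h_3,k_8), S(k_4,k_8), S(k_5,k_8), S(k_6,k_8), S(k_7,k_8)) all reduce to 0 modulo the current basis, so we have a Gröbner basis.
Inter-reduce: drop elements whose leading term is divisible by another's, tail-reduce, and make monic.
Reduced Gröbner basis: {b² + 75/8b + 27/4c, bc - 27/8b - ¾c, c² + ⅜b - 9/4c, a - ⅓b - ⅓c - 1}.

The two bases agree; hence the ideals are identical.
The choice of monomial ordering does not affect the verdict — as long as both bases are computed under the same ordering, their equality decides ideal equality.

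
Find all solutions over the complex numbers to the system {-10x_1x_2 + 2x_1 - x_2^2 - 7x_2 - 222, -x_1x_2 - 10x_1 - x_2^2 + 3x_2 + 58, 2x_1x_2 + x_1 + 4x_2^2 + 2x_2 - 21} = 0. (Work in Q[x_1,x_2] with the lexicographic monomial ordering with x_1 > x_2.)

Compute a lex Gröbner basis by Buchberger's algorithm.
f_1 = -10x_1x_2 + 2x_1 - x_2^2 - 7x_2 - 222, LT = x_1x_2.
f_2 = -x_1x_2 - 10x_1 - x_2^2 + 3x_2 + 58, LT = x_1x_2.
f_3 = 2x_1x_2 + x_1 + 4x_2^2 + 2x_2 - 21, LT = x_1x_2.

S(f_1,f_2): lcm = x_1x_2. S = -51/5x_1 - 9/10x_2^2 + 37/10x_2 + 401/5.
  leading term x_1: no divisor's leading term divides it; move -51/5x_1 to the remainder.
  leading term x_2^2: no divisor's leading term divides it; move -9/10x_2^2 to the remainder.
  leading term x_2: no divisor's leading term divides it; move 37/10x_2 to the remainder.
  leading term 1: no divisor's leading term divides it; move 401/5 to the remainder.
  remainder -51/5x_1 - 9/10x_2^2 + 37/10x_2 + 401/5 ≠ 0; add h_4 = -51/5x_1 - 9/10x_2^2 + 37/10x_2 + 401/5 to the basis.

S(f_1,f_3): lcm = x_1x_2. S = -7/10x_1 - 19/10x_2^2 - 3/10x_2 + 327/10.
  leading term x_1: subtract (7/102)·h_4 from -7/10x_1 - 19/10x_2^2 - 3/10x_2 + 327/10 → -125/68x_2^2 - 113/204x_2 + 1387/51
  leading term x_2^2: no divisor's leading term divides it; move -125/68x_2^2 to the remainder.
  leading term x_2: no divisor's leading term divides it; move -113/204x_2 to the remainder.
  leading term 1: no divisor's leading term divides it; move 1387/51 to the remainder.
  remainder -125/68x_2^2 - 113/204x_2 + 1387/51 ≠ 0; add h_5 = -125/68x_2^2 - 113/204x_2 + 1387/51 to the basis.

S(f_1,h_4): lcm = x_1x_2. S = -1/5x_1 - 3/34x_2^3 + 118/255x_2^2 + 4367/510x_2 + 111/5.
  leading term x_1: subtract (1/51)·h_4 from -1/5x_1 - 3/34x_2^3 + 118/255x_2^2 + 4367/510x_2 + 111/5 → -3/34x_2^3 + 49/102x_2^2 + 433/51x_2 + 1052/51
  leading term x_2^3: subtract (6/125x_2)·h_5 from -3/34x_2^3 + 49/102x_2^2 + 433/51x_2 + 1052/51 → 3232/6375x_2^2 + 45803/6375x_2 + 1052/51
  leading term x_2^2: subtract (-12928/46875)·h_5 from 3232/6375x_2^2 + 45803/6375x_2 + 1052/51 → 988877/140625x_2 + 3955508/140625
  leading term x_2: no divisor's leading term divides it; move 988877/140625x_2 to the remainder.
  leading term 1: no divisor's leading term divides it; move 3955508/140625 to the remainder.
  remainder 988877/140625x_2 + 3955508/140625 ≠ 0; add h_6 = 988877/140625x_2 + 3955508/140625 to the basis.

The other S-polynomials (S(f_2,f_3), S(f_2,h_4), S(f_3,h_4), S(f_1,h_5), S(f_2,h_5), S(f_3,h_5), S(h_4,h_5), S(f_1,h_6), S(f_2,h_6), S(f_3,h_6), S(h_4,h_6), S(h_5,h_6)) all reduce to 0 modulo the current basis, so we have a Gröbner basis.
Inter-reduce: drop elements whose leading term is divisible by another's, tail-reduce, and make monic.
Reduced Gröbner basis: {x_1 - 5, x_2 + 4}.

A lex Gröbner basis eliminates variables successively. Here x_2 + 4 depends only on x_2, with roots {-4}; lifting each root through the earlier basis elements recovers the full solutions.
  x_2 = -4: the earlier basis element becomes x_1 - 5 = 0, giving x_1 = 5 — point (5, -4).

{(5, -4)}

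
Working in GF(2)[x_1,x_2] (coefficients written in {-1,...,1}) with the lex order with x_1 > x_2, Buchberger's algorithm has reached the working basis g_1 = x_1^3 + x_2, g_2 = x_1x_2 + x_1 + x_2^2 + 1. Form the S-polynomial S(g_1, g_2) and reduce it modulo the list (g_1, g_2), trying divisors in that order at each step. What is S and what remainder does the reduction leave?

lcm(LM(g_1), LM(g_2)) = x_1^3x_2.
S = (lcm/LT(g_1))·g_1 − (lcm/LT(g_2))·g_2 = x_1^3 + x_1^2x_2^2 + x_1^2 + x_2^2.
Reduce S modulo (g_1, g_2) in that order:
  leading term x_1^3: subtract (1)·g_1 from x_1^3 + x_1^2x_2^2 + x_1^2 + x_2^2 → x_1^2x_2^2 + x_1^2 + x_2^2 + x_2
  leading term x_1^2x_2^2: subtract (x_1x_2)·g_2 from x_1^2x_2^2 + x_1^2 + x_2^2 + x_2 → x_1^2x_2 + x_1^2 + x_1x_2^3 + x_1x_2 + x_2^2 + x_2
  leading term x_1^2x_2: subtract (x_1)·g_2 from x_1^2x_2 + x_1^2 + x_1x_2^3 + x_1x_2 + x_2^2 + x_2 → x_1x_2^3 + x_1x_2^2 + x_1x_2 + x_1 + x_2^2 + x_2
  leading term x_1x_2^3: subtract (x_2^2)·g_2 from x_1x_2^3 + x_1x_2^2 + x_1x_2 + x_1 + x_2^2 + x_2 → x_1x_2 + x_1 + x_2^4 + x_2
  leading term x_1x_2: subtract (1)·g_2 from x_1x_2 + x_1 + x_2^4 + x_2 → x_2^4 + x_2^2 + x_2 + 1
  leading term x_2^4: no divisor's leading term divides it; move x_2^4 to the remainder.
  leading term x_2^2: no divisor's leading term divides it; move x_2^2 to the remainder.
  leading term x_2: no divisor's leading term divides it; move x_2 to the remainder.
  leading term 1: no divisor's leading term divides it; move 1 to the remainder.
The remainder x_2^4 + x_2^2 + x_2 + 1 is nonzero, so it would be added as the next basis element.

S(g_1, g_2) = x_1^3 + x_1^2x_2^2 + x_1^2 + x_2^2; remainder on division = x_2^4 + x_2^2 + x_2 + 1.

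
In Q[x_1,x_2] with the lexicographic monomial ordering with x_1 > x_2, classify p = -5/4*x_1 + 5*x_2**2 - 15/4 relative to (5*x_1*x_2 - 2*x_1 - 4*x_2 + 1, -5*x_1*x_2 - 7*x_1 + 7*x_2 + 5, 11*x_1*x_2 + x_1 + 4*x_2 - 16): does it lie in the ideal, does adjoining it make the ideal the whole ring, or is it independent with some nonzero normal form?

-5/4*x_1 + 5*x_2**2 - 15/4 lies in I (it reduces to 0).

First compute the reduced Gröbner basis of I by Buchberger's algorithm.
f_1 = 5*x_1*x_2 - 2*x_1 - 4*x_2 + 1, LT = x_1*x_2.
f_2 = -5*x_1*x_2 - 7*x_1 + 7*x_2 + 5, LT = x_1*x_2.
f_3 = 11*x_1*x_2 + x_1 + 4*x_2 - 16, LT = x_1*x_2.

S(f_1,f_2): lcm = x_1*x_2. S = -9/5*x_1 + 3/5*x_2 + 6/5.
  reduce S modulo (f_1, f_2, f_3):
  remainder -9/5*x_1 + 3/5*x_2 + 6/5 ≠ 0; add h_4 = -9/5*x_1 + 3/5*x_2 + 6/5 to the basis.

S(f_1,f_3): lcm = x_1*x_2. S = -27/55*x_1 - 64/55*x_2 + 91/55.
  reduce S modulo (f_1, f_2, f_3, h_4):
  remainder -73/55*x_2 + 73/55 ≠ 0; add h_5 = -73/55*x_2 + 73/55 to the basis.

The other S-polynomials (S(f_2,f_3), S(f_1,h_4), S(f_2,h_4), S(f_3,h_4), S(f_1,h_5), S(f_2,h_5), S(f_3,h_5), S(h_4,h_5)) all reduce to 0 modulo the current basis, so we have a Gröbner basis.
Inter-reduce: drop elements whose leading term is divisible by another's, tail-reduce, and make monic.
Reduced Gröbner basis: {x_1 - 1, x_2 - 1}.
Label its elements g_1 = x_1 - 1, g_2 = x_2 - 1.

Reduce p = -5/4*x_1 + 5*x_2**2 - 15/4 modulo G:
  leading term x_1: subtract (-5/4)·g_1 from -5/4*x_1 + 5*x_2**2 - 15/4 → 5*x_2**2 - 5
  leading term x_2**2: subtract (5*x_2)·g_2 from 5*x_2**2 - 5 → 5*x_2 - 5
  leading term x_2: subtract (5)·g_2 from 5*x_2 - 5 → 0
  normal form = 0.
Since the normal form is 0, p ∈ I.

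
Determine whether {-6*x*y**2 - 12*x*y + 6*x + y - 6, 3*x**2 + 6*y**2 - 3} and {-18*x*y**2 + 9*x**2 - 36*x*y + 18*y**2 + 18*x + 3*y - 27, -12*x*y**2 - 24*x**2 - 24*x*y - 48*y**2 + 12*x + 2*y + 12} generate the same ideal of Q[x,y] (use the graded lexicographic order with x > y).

Two ideals are equal iff their reduced Gröbner bases coincide (the reduced basis is unique for a fixed ordering).
Buchberger on the first generating set:
f_1 = -6*x*y**2 - 12*x*y + 6*x + y - 6, LT = x*y**2.
f_2 = 3*x**2 + 6*y**2 - 3, LT = x**2.

S(f_1,f_2): lcm = x**2*y**2. S = -2*y**4 + 2*x**2*y - x**2 - 1/6*x*y + y**2 + x.
  reduce S modulo (f_1, f_2):
  remainder -2*y**4 - 4*y**3 - 1/6*x*y + 3*y**2 + x + 2*y - 1 ≠ 0; add g_3 = -2*y**4 - 4*y**3 - 1/6*x*y + 3*y**2 + x + 2*y - 1 to the basis.

The other S-polynomials (S(f_1,g_3), S(f_2,g_3)) all reduce to 0 modulo the current basis, so we have a Gröbner basis.
Inter-reduce: drop elements whose leading term is divisible by another's, tail-reduce, and make monic.
Reduced Gröbner basis: {y**4 + 2*y**3 + 1/12*x*y - 3/2*y**2 - 1/2*x - y + 1/2, x*y**2 + 2*x*y - x - 1/6*y + 1, x**2 + 2*y**2 - 1}.

Buchberger on the second generating set:
h_1 = -18*x*y**2 + 9*x**2 - 36*x*y + 18*y**2 + 18*x + 3*y - 27, LT = x*y**2.
h_2 = -12*x*y**2 - 24*x**2 - 24*x*y - 48*y**2 + 12*x + 2*y + 12, LT = x*y**2.

S(h_1,h_2): lcm = x*y**2. S = -5/2*x**2 - 5*y**2 + 5/2.
  reduce S modulo (h_1, h_2):
  remainder -5/2*x**2 - 5*y**2 + 5/2 ≠ 0; add k_3 = -5/2*x**2 - 5*y**2 + 5/2 to the basis.

S(h_1,k_3): lcm = x**2*y**2. S = -2*y**4 - 1/2*x**3 + 2*x**2*y - x*y**2 - x**2 - 1/6*x*y + y**2 + 3/2*x.
  reduce S modulo (h_1, h_2, k_3):
  remainder -2*y**4 - 4*y**3 - 1/6*x*y + 3*y**2 + x + 2*y - 1 ≠ 0; add k_4 = -2*y**4 - 4*y**3 - 1/6*x*y + 3*y**2 + x + 2*y - 1 to the basis.

The other S-polynomials (S(h_2,k_3), S(h_1,k_4), S(h_2,k_4), S(k_3,k_4)) all reduce to 0 modulo the current basis, so we have a Gröbner basis.
Inter-reduce: drop elements whose leading term is divisible by another's, tail-reduce, and make monic.
Reduced Gröbner basis: {y**4 + 2*y**3 + 1/12*x*y - 3/2*y**2 - 1/2*x - y + 1/2, x*y**2 + 2*x*y - x - 1/6*y + 1, x**2 + 2*y**2 - 1}.

Same reduced basis, so the two generating sets span the same ideal.
The choice of monomial ordering does not affect the verdict — as long as both bases are computed under the same ordering, their equality decides ideal equality.

Yes, the ideals are equal.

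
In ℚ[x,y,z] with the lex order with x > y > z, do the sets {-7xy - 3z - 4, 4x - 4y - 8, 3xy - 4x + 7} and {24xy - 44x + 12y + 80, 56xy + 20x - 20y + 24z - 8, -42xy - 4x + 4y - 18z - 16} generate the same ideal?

Yes, the ideals are equal.

Equality of ideals is decidable: compute both reduced Gröbner bases (unique for the ordering) and check whether they agree.
Buchberger on the first generating set:
f_1 = -7xy - 3z - 4, LT = xy.
f_2 = 4x - 4y - 8, LT = x.
f_3 = 3xy - 4x + 7, LT = xy.

S(f_1,f_2): lcm = xy. S = y² + 2y + 3/7z + 4/7.
  leading term y²: no divisor's leading term divides it; move y² to the remainder.
  leading term y: no divisor's leading term divides it; move 2y to the remainder.
  leading term z: no divisor's leading term divides it; move 3/7z to the remainder.
  leading term 1: no divisor's leading term divides it; move 4/7 to the remainder.
  remainder y² + 2y + 3/7z + 4/7 ≠ 0; add g_4 = y² + 2y + 3/7z + 4/7 to the basis.

S(f_1,f_3): lcm = xy. S = 4/3x + 3/7z - 37/21.
  leading term x: subtract (⅓)·f_2 from 4/3x + 3/7z - 37/21 → 4/3y + 3/7z + 19/21
  leading term y: no divisor's leading term divides it; move 4/3y to the remainder.
  leading term z: no divisor's leading term divides it; move 3/7z to the remainder.
  leading term 1: no divisor's leading term divides it; move 19/21 to the remainder.
  remainder 4/3y + 3/7z + 19/21 ≠ 0; add g_5 = 4/3y + 3/7z + 19/21 to the basis.

S(f_3,g_4): lcm = xy². S = -10/3xy - 3/7xz - 4/7x + 7/3y.
  leading term xy: subtract (10/21)·f_1 from -10/3xy - 3/7xz - 4/7x + 7/3y → -3/7xz - 4/7x + 7/3y + 10/7z + 40/21
  leading term xz: subtract (-3/28z)·f_2 from -3/7xz - 4/7x + 7/3y + 10/7z + 40/21 → -4/7x - 3/7yz + 7/3y + 4/7z + 40/21
  leading term x: subtract (-1/7)·f_2 from -4/7x - 3/7yz + 7/3y + 4/7z + 40/21 → -3/7yz + 37/21y + 4/7z + 16/21
  leading term yz: subtract (-9/28z)·g_5 from -3/7yz + 37/21y + 4/7z + 16/21 → 37/21y + 27/196z² + 169/196z + 16/21
  leading term y: subtract (37/28)·g_5 from 37/21y + 27/196z² + 169/196z + 16/21 → 27/196z² + 29/98z - 85/196
  leading term z²: no divisor's leading term divides it; move 27/196z² to the remainder.
  leading term z: no divisor's leading term divides it; move 29/98z to the remainder.
  leading term 1: no divisor's leading term divides it; move -85/196 to the remainder.
  remainder 27/196z² + 29/98z - 85/196 ≠ 0; add g_6 = 27/196z² + 29/98z - 85/196 to the basis.

The other S-polynomials (S(f_2,f_3), S(f_1,g_4), S(f_2,g_4), S(f_1,g_5), S(f_2,g_5), S(f_3,g_5), S(g_4,g_5), S(f_1,g_6), S(f_2,g_6), S(f_3,g_6), S(g_4,g_6), S(g_5,g_6)) all reduce to 0 modulo the current basis, so we have a Gröbner basis.
Inter-reduce: drop elements whose leading term is divisible by another's, tail-reduce, and make monic.
Reduced Gröbner basis: {x + 9/28z - 37/28, y + 9/28z + 19/28, z² + 58/27z - 85/27}.

Buchberger on the second generating set:
h_1 = 24xy - 44x + 12y + 80, LT = xy.
h_2 = 56xy + 20x - 20y + 24z - 8, LT = xy.
h_3 = -42xy - 4x + 4y - 18z - 16, LT = xy.

S(h_1,h_2): lcm = xy. S = -46/21x + 6/7y - 3/7z + 73/21.
  leading term x: no divisor's leading term divides it; move -46/21x to the remainder.
  leading term y: no divisor's leading term divides it; move 6/7y to the remainder.
  leading term z: no divisor's leading term divides it; move -3/7z to the remainder.
  leading term 1: no divisor's leading term divides it; move 73/21 to the remainder.
  remainder -46/21x + 6/7y - 3/7z + 73/21 ≠ 0; add k_4 = -46/21x + 6/7y - 3/7z + 73/21 to the basis.

S(h_1,h_3): lcm = xy. S = -27/14x + 25/42y - 3/7z + 62/21.
  leading term x: subtract (81/92)·k_4 from -27/14x + 25/42y - 3/7z + 62/21 → -11/69y - 33/644z - 209/1932
  leading term y: no divisor's leading term divides it; move -11/69y to the remainder.
  leading term z: no divisor's leading term divides it; move -33/644z to the remainder.
  leading term 1: no divisor's leading term divides it; move -209/1932 to the remainder.
  remainder -11/69y - 33/644z - 209/1932 ≠ 0; add k_5 = -11/69y - 33/644z - 209/1932 to the basis.

S(h_1,k_4): lcm = xy. S = -11/6x + 9/23y² - 9/46yz + 48/23y + 10/3.
  leading term x: subtract (77/92)·k_4 from -11/6x + 9/23y² - 9/46yz + 48/23y + 10/3 → 9/23y² - 9/46yz + 63/46y + 33/92z + 39/92
  leading term y²: subtract (-27/11y)·k_5 from 9/23y² - 9/46yz + 63/46y + 33/92z + 39/92 → -9/28yz + 711/644y + 33/92z + 39/92
  leading term yz: subtract (621/308z)·k_5 from -9/28yz + 711/644y + 33/92z + 39/92 → 711/644y + 81/784z² + 10401/18032z + 39/92
  leading term y: subtract (-2133/308)·k_5 from 711/644y + 81/784z² + 10401/18032z + 39/92 → 81/784z² + 87/392z - 255/784
  leading term z²: no divisor's leading term divides it; move 81/784z² to the remainder.
  leading term z: no divisor's leading term divides it; move 87/392z to the remainder.
  leading term 1: no divisor's leading term divides it; move -255/784 to the remainder.
  remainder 81/784z² + 87/392z - 255/784 ≠ 0; add k_6 = 81/784z² + 87/392z - 255/784 to the basis.

The other S-polynomials (S(h_2,h_3), S(h_2,k_4), S(h_3,k_4), S(h_1,k_5), S(h_2,k_5), S(h_3,k_5), S(k_4,k_5), S(h_1,k_6), S(h_2,k_6), S(h_3,k_6), S(k_4,k_6), S(k_5,k_6)) all reduce to 0 modulo the current basis, so we have a Gröbner basis.
Inter-reduce: drop elements whose leading term is divisible by another's, tail-reduce, and make monic.
Reduced Gröbner basis: {x + 9/28z - 37/28, y + 9/28z + 19/28, z² + 58/27z - 85/27}.

These coincide, so the ideals are equal.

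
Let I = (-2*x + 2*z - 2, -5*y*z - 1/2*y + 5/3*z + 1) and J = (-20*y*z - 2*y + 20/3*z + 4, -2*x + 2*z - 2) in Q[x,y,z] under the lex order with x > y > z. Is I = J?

For a fixed monomial order, each ideal has a unique reduced Gröbner basis; comparing bases decides equality.
Buchberger on the first generating set:
f_1 = -2*x + 2*z - 2, LT = x.
f_2 = -5*y*z - 1/2*y + 5/3*z + 1, LT = y*z.

S(f_1,f_2): leading monomials are coprime, so the S-polynomial reduces to 0 (Buchberger's first criterion).
Every S-polynomial of the final basis reduces to 0, so we have a Gröbner basis.
Inter-reduce: drop elements whose leading term is divisible by another's, tail-reduce, and make monic.
Reduced Gröbner basis: {x - z + 1, y*z + 1/10*y - 1/3*z - 1/5}.

Buchberger on the second generating set:
h_1 = -20*y*z - 2*y + 20/3*z + 4, LT = y*z.
h_2 = -2*x + 2*z - 2, LT = x.

S(h_1,h_2): leading monomials are coprime, so the S-polynomial reduces to 0 (Buchberger's first criterion).
Every S-polynomial of the final basis reduces to 0, so we have a Gröbner basis.
Inter-reduce: drop elements whose leading term is divisible by another's, tail-reduce, and make monic.
Reduced Gröbner basis: {x - z + 1, y*z + 1/10*y - 1/3*z - 1/5}.

Same reduced basis, so the two generating sets span the same ideal.

Yes, the ideals are equal.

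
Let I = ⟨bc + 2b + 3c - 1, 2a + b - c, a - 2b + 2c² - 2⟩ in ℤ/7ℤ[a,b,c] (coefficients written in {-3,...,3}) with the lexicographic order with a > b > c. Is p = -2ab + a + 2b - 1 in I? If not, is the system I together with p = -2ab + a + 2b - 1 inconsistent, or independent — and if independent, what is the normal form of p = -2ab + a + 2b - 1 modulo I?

-2ab + a + 2b - 1 is independent of I; its normal form modulo I is 2c² - 3c + 2.

First compute the reduced Gröbner basis of I by Buchberger's algorithm.
f_1 = bc + 2b + 3c - 1, LT = bc.
f_2 = 2a + b - c, LT = a.
f_3 = a - 2b + 2c² - 2, LT = a.

S(f_2,f_3): lcm = a. S = -b - 2c² + 3c + 2.
  leading term b: no divisor's leading term divides it; move -b to the remainder.
  leading term c²: no divisor's leading term divides it; move -2c² to the remainder.
  leading term c: no divisor's leading term divides it; move 3c to the remainder.
  leading term 1: no divisor's leading term divides it; move 2 to the remainder.
  remainder -b - 2c² + 3c + 2 ≠ 0; add h_4 = -b - 2c² + 3c + 2 to the basis.

S(f_1,h_4): lcm = bc. S = 2b - 2c³ + 3c² - 2c - 1.
  leading term b: subtract (-2)·h_4 from 2b - 2c³ + 3c² - 2c - 1 → -2c³ - c² - 3c + 3
  leading term c³: no divisor's leading term divides it; move -2c³ to the remainder.
  leading term c²: no divisor's leading term divides it; move -c² to the remainder.
  leading term c: no divisor's leading term divides it; move -3c to the remainder.
  leading term 1: no divisor's leading term divides it; move 3 to the remainder.
  remainder -2c³ - c² - 3c + 3 ≠ 0; add h_5 = -2c³ - c² - 3c + 3 to the basis.

The other S-polynomials (S(f_1,f_2), S(f_1,f_3), S(f_2,h_4), S(f_3,h_4), S(f_1,h_5), S(f_2,h_5), S(f_3,h_5), S(h_4,h_5)) all reduce to 0 modulo the current basis, so we have a Gröbner basis.
Inter-reduce: drop elements whose leading term is divisible by another's, tail-reduce, and make monic.
Reduced Gröbner basis: {a - c² + c + 1, b + 2c² - 3c - 2, c³ - 3c² - 2c + 2}.
Label its elements g_1 = a - c² + c + 1, g_2 = b + 2c² - 3c - 2, g_3 = c³ - 3c² - 2c + 2.

Reduce p = -2ab + a + 2b - 1 modulo G:
  leading term ab: subtract (-2b)·g_1 from -2ab + a + 2b - 1 → a - 2bc² + 2bc - 3b - 1
  leading term a: subtract (1)·g_1 from a - 2bc² + 2bc - 3b - 1 → -2bc² + 2bc - 3b + c² - c - 2
  leading term bc²: subtract (-2c²)·g_2 from -2bc² + 2bc - 3b + c² - c - 2 → 2bc - 3b - 3c⁴ + c³ - 3c² - c - 2
  leading term bc: subtract (2c)·g_2 from 2bc - 3b - 3c⁴ + c³ - 3c² - c - 2 → -3b - 3c⁴ - 3c³ + 3c² + 3c - 2
  leading term b: subtract (-3)·g_2 from -3b - 3c⁴ - 3c³ + 3c² + 3c - 2 → -3c⁴ - 3c³ + 2c² + c - 1
  leading term c⁴: subtract (-3c)·g_3 from -3c⁴ - 3c³ + 2c² + c - 1 → 2c³ + 3c² - 1
  leading term c³: subtract (2)·g_3 from 2c³ + 3c² - 1 → 2c² - 3c + 2
  leading term c²: no divisor's leading term divides it; move 2c² to the remainder.
  leading term c: no divisor's leading term divides it; move -3c to the remainder.
  leading term 1: no divisor's leading term divides it; move 2 to the remainder.
  normal form = 2c² - 3c + 2.
The normal form is nonzero, so p ∉ I. Since p minus its normal form lies in I, I + (p) = I + (r) where r = 2c² - 3c + 2; decide whether this ideal is the whole ring.
Run Buchberger on G together with r (pairs among the g_i already reduce to 0 since G is a Gröbner basis):
g_1 = a - c² + c + 1, LT = a.
g_2 = b + 2c² - 3c - 2, LT = b.
g_3 = c³ - 3c² - 2c + 2, LT = c³.
r = 2c² - 3c + 2, LT = c².

The S-polynomials (S(g_1,g_2), S(g_1,g_3), S(g_1,r), S(g_2,g_3), S(g_2,r), S(g_3,r)) all reduce to 0 modulo the current basis, so we have a Gröbner basis.
Inter-reduce: drop elements whose leading term is divisible by another's, tail-reduce, and make monic.
Reduced Gröbner basis: {a + 3c + 2, b + 3, c² + 2c + 1}.
The reduced Gröbner basis of I + (p) is {a + 3c + 2, b + 3, c² + 2c + 1} ≠ {1}, a proper ideal, so the enlarged system stays consistent: p is independent of I, with normal form 2c² - 3c + 2.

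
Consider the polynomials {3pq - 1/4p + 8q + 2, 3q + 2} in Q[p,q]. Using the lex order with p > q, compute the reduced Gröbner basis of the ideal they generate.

Buchberger's algorithm terminates because the ascending chain of leading-term ideals stabilizes.

f_1 = 3pq - 1/4p + 8q + 2, LT = pq.
f_2 = 3q + 2, LT = q.

S(f_1,f_2): lcm = pq. S = -3/4p + 8/3q + 2/3.
  leading term p: no divisor's leading term divides it; move -3/4p to the remainder.
  leading term q: subtract (8/9)·f_2 from 8/3q + 2/3 → -10/9
  leading term 1: no divisor's leading term divides it; move -10/9 to the remainder.
  remainder -3/4p - 10/9 ≠ 0; add g_3 = -3/4p - 10/9 to the basis.

S(f_1,g_3): lcm = pq. S = -1/12p + 32/27q + 2/3.
  leading term p: subtract (1/9)·g_3 from -1/12p + 32/27q + 2/3 → 32/27q + 64/81
  leading term q: subtract (32/81)·f_2 from 32/27q + 64/81 → 0
  remainder 0.

S(f_2,g_3): leading monomials are coprime, so the S-polynomial reduces to 0 (Buchberger's first criterion).
Every S-polynomial of the final basis reduces to 0, so we have a Gröbner basis.
Inter-reduce: drop elements whose leading term is divisible by another's, tail-reduce, and make monic.

G = {p + 40/27, q + 2/3}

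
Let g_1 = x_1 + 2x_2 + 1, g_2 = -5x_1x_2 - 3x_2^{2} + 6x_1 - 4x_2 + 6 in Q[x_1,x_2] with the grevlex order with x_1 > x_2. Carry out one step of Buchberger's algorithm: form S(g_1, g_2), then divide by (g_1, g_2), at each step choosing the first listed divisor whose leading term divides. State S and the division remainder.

S(g_1, g_2) = \tfrac{7}{5}x_2^{2} + \tfrac{6}{5}x_1 + \tfrac{1}{5}x_2 + \tfrac{6}{5}; remainder on division = \tfrac{7}{5}x_2^{2} - \tfrac{11}{5}x_2.

lcm(LM(g_1), LM(g_2)) = x_1x_2.
S = (lcm/LT(g_1))·g_1 − (lcm/LT(g_2))·g_2 = \tfrac{7}{5}x_2^{2} + \tfrac{6}{5}x_1 + \tfrac{1}{5}x_2 + \tfrac{6}{5}.
Reduce S modulo (g_1, g_2) in that order:
  leading term x_2^{2}: no divisor's leading term divides it; move \tfrac{7}{5}x_2^{2} to the remainder.
  leading term x_1: subtract (\tfrac{6}{5})·g_1 from \tfrac{6}{5}x_1 + \tfrac{1}{5}x_2 + \tfrac{6}{5} → -\tfrac{11}{5}x_2
  leading term x_2: no divisor's leading term divides it; move -\tfrac{11}{5}x_2 to the remainder.
The remainder \tfrac{7}{5}x_2^{2} - \tfrac{11}{5}x_2 is nonzero, so it would be added as the next basis element.
An S-polynomial is built so that the two leading terms cancel; whether anything survives reduction is exactly the Gröbner-basis criterion.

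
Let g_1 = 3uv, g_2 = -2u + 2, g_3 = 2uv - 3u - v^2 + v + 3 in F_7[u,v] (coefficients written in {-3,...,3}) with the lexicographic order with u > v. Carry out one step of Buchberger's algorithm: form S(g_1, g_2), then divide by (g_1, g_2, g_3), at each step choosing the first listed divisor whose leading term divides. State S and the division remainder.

S(g_1, g_2) = v; remainder on division = v.

lcm(LM(g_1), LM(g_2)) = uv.
S = (lcm/LT(g_1))·g_1 − (lcm/LT(g_2))·g_2 = v.
Reduce S modulo (g_1, g_2, g_3) in that order:
  leading term v: no divisor's leading term divides it; move v to the remainder.
The remainder v is nonzero, so it would be added as the next basis element.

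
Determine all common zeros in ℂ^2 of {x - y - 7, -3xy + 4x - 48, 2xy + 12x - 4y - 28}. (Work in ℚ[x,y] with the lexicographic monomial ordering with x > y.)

Compute a lex Gröbner basis by Buchberger's algorithm.
f_1 = x - y - 7, LT = x.
f_2 = -3xy + 4x - 48, LT = xy.
f_3 = 2xy + 12x - 4y - 28, LT = xy.

S(f_1,f_2): lcm = xy. S = 4/3x - y² - 7y - 16.
  leading term x: subtract (4/3)·f_1 from 4/3x - y² - 7y - 16 → -y² - 17/3y - 20/3
  leading term y²: no divisor's leading term divides it; move -y² to the remainder.
  leading term y: no divisor's leading term divides it; move -17/3y to the remainder.
  leading term 1: no divisor's leading term divides it; move -20/3 to the remainder.
  remainder -y² - 17/3y - 20/3 ≠ 0; add h_4 = -y² - 17/3y - 20/3 to the basis.

S(f_1,f_3): lcm = xy. S = -6x - y² - 5y + 14.
  leading term x: subtract (-6)·f_1 from -6x - y² - 5y + 14 → -y² - 11y - 28
  leading term y²: subtract (1)·h_4 from -y² - 11y - 28 → -16/3y - 64/3
  leading term y: no divisor's leading term divides it; move -16/3y to the remainder.
  leading term 1: no divisor's leading term divides it; move -64/3 to the remainder.
  remainder -16/3y - 64/3 ≠ 0; add h_5 = -16/3y - 64/3 to the basis.

The other S-polynomials (S(f_2,f_3), S(f_1,h_4), S(f_2,h_4), S(f_3,h_4), S(f_1,h_5), S(f_2,h_5), S(f_3,h_5), S(h_4,h_5)) all reduce to 0 modulo the current basis, so we have a Gröbner basis.
Inter-reduce: drop elements whose leading term is divisible by another's, tail-reduce, and make monic.
Reduced Gröbner basis: {x - 3, y + 4}.

From the last basis element, y + 4 = 0, so y takes values in {-4}. Each choice, substituted upward through the basis, yields the corresponding point(s) of the solution set.
  y = -4: the earlier basis element becomes x - 3 = 0, giving x = 3 — point (3, -4).
Check: every point annihilates each of the original generators.

{(3, -4)}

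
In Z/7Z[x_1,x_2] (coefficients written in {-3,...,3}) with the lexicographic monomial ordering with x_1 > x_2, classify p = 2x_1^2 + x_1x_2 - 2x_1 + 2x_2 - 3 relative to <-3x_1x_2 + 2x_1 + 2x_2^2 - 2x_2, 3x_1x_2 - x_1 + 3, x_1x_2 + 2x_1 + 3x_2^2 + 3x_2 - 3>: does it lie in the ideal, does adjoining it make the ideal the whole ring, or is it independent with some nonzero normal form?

Adjoining 2x_1^2 + x_1x_2 - 2x_1 + 2x_2 - 3 makes the ideal the whole ring: the system is inconsistent.

First compute the reduced Gröbner basis of I by Buchberger's algorithm.
f_1 = -3x_1x_2 + 2x_1 + 2x_2^2 - 2x_2, LT = x_1x_2.
f_2 = 3x_1x_2 - x_1 + 3, LT = x_1x_2.
f_3 = x_1x_2 + 2x_1 + 3x_2^2 + 3x_2 - 3, LT = x_1x_2.

S(f_1,f_2): lcm = x_1x_2. S = 2x_1 - 3x_2^2 + 3x_2 - 1.
  reduce S modulo (f_1, f_2, f_3):
  remainder 2x_1 - 3x_2^2 + 3x_2 - 1 ≠ 0; add h_4 = 2x_1 - 3x_2^2 + 3x_2 - 1 to the basis.

S(f_1,f_3): lcm = x_1x_2. S = 2x_1 + x_2^2 + 3.
  reduce S modulo (f_1, f_2, f_3, h_4):
  remainder -3x_2^2 - 3x_2 - 3 ≠ 0; add h_5 = -3x_2^2 - 3x_2 - 3 to the basis.

S(f_1,h_4): lcm = x_1x_2. S = -3x_1 - 2x_2^3 - x_2^2.
  reduce S modulo (f_1, f_2, f_3, h_4, h_5):
  remainder 3x_2 + 2 ≠ 0; add h_6 = 3x_2 + 2 to the basis.

The other S-polynomials (S(f_2,f_3), S(f_2,h_4), S(f_3,h_4), S(f_1,h_5), S(f_2,h_5), S(f_3,h_5), S(h_4,h_5), S(f_1,h_6), S(f_2,h_6), S(f_3,h_6), S(h_4,h_6), S(h_5,h_6)) all reduce to 0 modulo the current basis, so we have a Gröbner basis.
Inter-reduce: drop elements whose leading term is divisible by another's, tail-reduce, and make monic.
Reduced Gröbner basis: {x_1 - 1, x_2 + 3}.
Label its elements g_1 = x_1 - 1, g_2 = x_2 + 3.

Reduce p = 2x_1^2 + x_1x_2 - 2x_1 + 2x_2 - 3 modulo G:
  leading term x_1^2: subtract (2x_1)·g_1 from 2x_1^2 + x_1x_2 - 2x_1 + 2x_2 - 3 → x_1x_2 + 2x_2 - 3
  leading term x_1x_2: subtract (x_2)·g_1 from x_1x_2 + 2x_2 - 3 → 3x_2 - 3
  leading term x_2: subtract (3)·g_2 from 3x_2 - 3 → 2
  leading term 1: no divisor's leading term divides it; move 2 to the remainder.
  normal form = 2.
The normal form is nonzero, so p ∉ I. Since p minus its normal form lies in I, I + (p) = I + (r) where r = 2; decide whether this ideal is the whole ring.
Here r = 2 is a nonzero constant, hence a unit: 1 ∈ I + (p), the Gröbner basis of I + (p) is {1}, and the enlarged system has no common solution — adjoining p is inconsistent.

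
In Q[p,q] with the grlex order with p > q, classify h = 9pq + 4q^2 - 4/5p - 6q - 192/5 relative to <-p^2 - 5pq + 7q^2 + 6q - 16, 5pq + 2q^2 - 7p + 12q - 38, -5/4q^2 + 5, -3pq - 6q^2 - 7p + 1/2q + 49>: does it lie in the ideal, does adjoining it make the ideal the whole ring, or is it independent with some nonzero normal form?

First compute the reduced Gröbner basis of I by Buchberger's algorithm.
f_1 = -p^2 - 5pq + 7q^2 + 6q - 16, LT = p^2.
f_2 = 5pq + 2q^2 - 7p + 12q - 38, LT = pq.
f_3 = -5/4q^2 + 5, LT = q^2.
f_4 = -3pq - 6q^2 - 7p + 1/2q + 49, LT = pq.

S(f_1,f_2): lcm = p^2q. S = 23/5pq^2 - 7q^3 + 7/5p^2 - 12/5pq - 6q^2 + 38/5p + 16q.
  leading term pq^2: subtract (23/25q)·f_2 from 23/5pq^2 - 7q^3 + 7/5p^2 - 12/5pq - 6q^2 + 38/5p + 16q → -221/25q^3 + 7/5p^2 + 101/25pq - 426/25q^2 + 38/5p + 1274/25q
  leading term q^3: subtract (884/125q)·f_3 from -221/25q^3 + 7/5p^2 + 101/25pq - 426/25q^2 + 38/5p + 1274/25q → 7/5p^2 + 101/25pq - 426/25q^2 + 38/5p + 78/5q
  leading term p^2: subtract (-7/5)·f_1 from 7/5p^2 + 101/25pq - 426/25q^2 + 38/5p + 78/5q → -74/25pq - 181/25q^2 + 38/5p + 24q - 112/5
  leading term pq: subtract (-74/125)·f_2 from -74/25pq - 181/25q^2 + 38/5p + 24q - 112/5 → -757/125q^2 + 432/125p + 3888/125q - 5612/125
  leading term q^2: subtract (3028/625)·f_3 from -757/125q^2 + 432/125p + 3888/125q - 5612/125 → 432/125p + 3888/125q - 1728/25
  leading term p: no divisor's leading term divides it; move 432/125p to the remainder.
  leading term q: no divisor's leading term divides it; move 3888/125q to the remainder.
  leading term 1: no divisor's leading term divides it; move -1728/25 to the remainder.
  remainder 432/125p + 3888/125q - 1728/25 ≠ 0; add k_5 = 432/125p + 3888/125q - 1728/25 to the basis.

S(f_1,f_4): lcm = p^2q. S = 3pq^2 - 7q^3 - 7/3p^2 + 1/6pq - 6q^2 + 49/3p + 16q.
  leading term pq^2: subtract (3/5q)·f_2 from 3pq^2 - 7q^3 - 7/3p^2 + 1/6pq - 6q^2 + 49/3p + 16q → -41/5q^3 - 7/3p^2 + 131/30pq - 66/5q^2 + 49/3p + 194/5q
  leading term q^3: subtract (164/25q)·f_3 from -41/5q^3 - 7/3p^2 + 131/30pq - 66/5q^2 + 49/3p + 194/5q → -7/3p^2 + 131/30pq - 66/5q^2 + 49/3p + 6q
  leading term p^2: subtract (7/3)·f_1 from -7/3p^2 + 131/30pq - 66/5q^2 + 49/3p + 6q → 481/30pq - 443/15q^2 + 49/3p - 8q + 112/3
  leading term pq: subtract (481/150)·f_2 from 481/30pq - 443/15q^2 + 49/3p - 8q + 112/3 → -2696/75q^2 + 1939/50p - 1162/25q + 11939/75
  leading term q^2: subtract (10784/375)·f_3 from -2696/75q^2 + 1939/50p - 1162/25q + 11939/75 → 1939/50p - 1162/25q + 77/5
  leading term p: subtract (9695/864)·k_5 from 1939/50p - 1162/25q + 77/5 → -791/2q + 791
  leading term q: no divisor's leading term divides it; move -791/2q to the remainder.
  leading term 1: no divisor's leading term divides it; move 791 to the remainder.
  remainder -791/2q + 791 ≠ 0; add k_6 = -791/2q + 791 to the basis.

The other S-polynomials (S(f_1,f_3), S(f_2,f_3), S(f_2,f_4), S(f_3,f_4), S(f_1,k_5), S(f_2,k_5), S(f_3,k_5), S(f_4,k_5), S(f_1,k_6), S(f_2,k_6), S(f_3,k_6), S(f_4,k_6), S(k_5,k_6)) all reduce to 0 modulo the current basis, so we have a Gröbner basis.
Inter-reduce: drop elements whose leading term is divisible by another's, tail-reduce, and make monic.
Reduced Gröbner basis: {p - 2, q - 2}.
Label its elements g_1 = p - 2, g_2 = q - 2.

Reduce h = 9pq + 4q^2 - 4/5p - 6q - 192/5 modulo G:
  leading term pq: subtract (9q)·g_1 from 9pq + 4q^2 - 4/5p - 6q - 192/5 → 4q^2 - 4/5p + 12q - 192/5
  leading term q^2: subtract (4q)·g_2 from 4q^2 - 4/5p + 12q - 192/5 → -4/5p + 20q - 192/5
  leading term p: subtract (-4/5)·g_1 from -4/5p + 20q - 192/5 → 20q - 40
  leading term q: subtract (20)·g_2 from 20q - 40 → 0
  normal form = 0.
Since the normal form is 0, h ∈ I.

9pq + 4q^2 - 4/5p - 6q - 192/5 lies in I (it reduces to 0).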